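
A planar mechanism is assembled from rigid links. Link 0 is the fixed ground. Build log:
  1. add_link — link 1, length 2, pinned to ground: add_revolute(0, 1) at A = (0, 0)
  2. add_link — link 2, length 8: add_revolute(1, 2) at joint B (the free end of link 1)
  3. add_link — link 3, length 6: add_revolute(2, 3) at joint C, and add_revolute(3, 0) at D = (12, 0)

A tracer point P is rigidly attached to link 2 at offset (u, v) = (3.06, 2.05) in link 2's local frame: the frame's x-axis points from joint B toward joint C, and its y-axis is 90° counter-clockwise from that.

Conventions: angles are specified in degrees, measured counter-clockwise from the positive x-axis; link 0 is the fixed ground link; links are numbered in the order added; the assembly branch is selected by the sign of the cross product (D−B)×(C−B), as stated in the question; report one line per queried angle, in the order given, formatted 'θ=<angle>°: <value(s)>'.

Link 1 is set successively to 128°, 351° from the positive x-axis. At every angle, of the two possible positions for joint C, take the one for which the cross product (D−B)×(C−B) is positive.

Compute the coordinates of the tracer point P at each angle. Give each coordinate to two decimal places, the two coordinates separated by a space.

A=(0,0), D=(12.00,0)
θ=128°: B = A + 2.00·(cos128°, sin128°) = (-1.2313, 1.5760)
θ=128°: |BD| = 13.3249
θ=128°: circle(B,8.00) ∩ circle(D,6.00): a=7.7131, h=2.1232
θ=128°:   candidates: C₊=(6.6788,2.7721) cross=28.292; C₋=(6.1765,-1.4446) cross=-28.292
θ=128°:   branch + wants cross > 0 → take C=(6.6788,2.7721) (cross=28.292)
θ=128°: ex = (C−B)/|BC| = (0.9888,0.1495); ey = (-0.1495,0.9888)
θ=128°: P = B + 3.06·ex + 2.05·ey = (1.4878,4.0605)
θ=351°: B = A + 2.00·(cos351°, sin351°) = (1.9754, -0.3129)
θ=351°: |BD| = 10.0295
θ=351°: circle(B,8.00) ∩ circle(D,6.00): a=6.4106, h=4.7858
θ=351°:   candidates: C₊=(8.2336,4.6706) cross=47.999; C₋=(8.5322,-4.8963) cross=-47.999
θ=351°:   branch + wants cross > 0 → take C=(8.2336,4.6706) (cross=47.999)
θ=351°: ex = (C−B)/|BC| = (0.7823,0.6229); ey = (-0.6229,0.7823)
θ=351°: P = B + 3.06·ex + 2.05·ey = (3.0921,3.1970)

θ=128°: 1.49 4.06
θ=351°: 3.09 3.20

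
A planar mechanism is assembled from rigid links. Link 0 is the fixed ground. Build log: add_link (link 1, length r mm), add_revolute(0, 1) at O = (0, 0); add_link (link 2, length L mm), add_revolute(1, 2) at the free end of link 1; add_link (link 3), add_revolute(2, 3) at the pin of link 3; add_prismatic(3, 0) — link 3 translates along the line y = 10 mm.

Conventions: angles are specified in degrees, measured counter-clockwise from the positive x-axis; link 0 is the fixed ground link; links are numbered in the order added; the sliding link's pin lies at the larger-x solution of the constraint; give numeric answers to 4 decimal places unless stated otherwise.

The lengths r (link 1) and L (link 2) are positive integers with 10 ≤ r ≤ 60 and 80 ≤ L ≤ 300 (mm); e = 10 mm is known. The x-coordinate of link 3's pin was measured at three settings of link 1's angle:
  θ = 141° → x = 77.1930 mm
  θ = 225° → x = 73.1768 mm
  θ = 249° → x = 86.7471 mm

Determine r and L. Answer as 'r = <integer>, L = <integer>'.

constraint per measurement: (x − r cos θ)² + (r sin θ − e)² = L²
subtracting the θ₁ and θ₂ equations cancels the r² and L² terms:
r = (x₁² − x₂²) / (2[(x₁cos θ₁ + e sin θ₁) − (x₂cos θ₂ + e sin θ₂)]) = 59.0008 → r = 59
L² = (x₁ − r cos θ₁)² + (r sin θ₁ − e)² = 15876.0081 → L = 126.0000 → L = 126
check at θ₃=249°: x = 86.7471 (printed 86.7471) ✓

r = 59, L = 126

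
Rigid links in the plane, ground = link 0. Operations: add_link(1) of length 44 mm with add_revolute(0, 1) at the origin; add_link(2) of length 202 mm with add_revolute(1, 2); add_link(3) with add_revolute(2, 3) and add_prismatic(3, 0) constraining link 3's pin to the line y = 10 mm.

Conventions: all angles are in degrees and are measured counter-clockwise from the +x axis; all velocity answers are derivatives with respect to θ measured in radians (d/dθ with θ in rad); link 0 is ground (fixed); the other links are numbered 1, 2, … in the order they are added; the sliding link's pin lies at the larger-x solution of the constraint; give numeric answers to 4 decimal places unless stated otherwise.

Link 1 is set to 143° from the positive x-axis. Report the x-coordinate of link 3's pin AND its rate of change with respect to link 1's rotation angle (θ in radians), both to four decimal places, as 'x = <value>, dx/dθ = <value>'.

geometry: r = 44 mm, L = 202 mm, e = 10 mm
crank pin P = (r cos θ, r sin θ) = (-35.139962, 26.479861)
h = r sin θ − e = 26.479861 − 10 = 16.479861
x = r cos θ + √(L² − h²) = -35.139962 + 201.326636 = 166.186673
dx/dθ = −r sin θ − h·r cos θ/√(L² − h²) (θ in radians; h = 16.479861) = -23.603432

x = 166.1867, dx/dθ = -23.6034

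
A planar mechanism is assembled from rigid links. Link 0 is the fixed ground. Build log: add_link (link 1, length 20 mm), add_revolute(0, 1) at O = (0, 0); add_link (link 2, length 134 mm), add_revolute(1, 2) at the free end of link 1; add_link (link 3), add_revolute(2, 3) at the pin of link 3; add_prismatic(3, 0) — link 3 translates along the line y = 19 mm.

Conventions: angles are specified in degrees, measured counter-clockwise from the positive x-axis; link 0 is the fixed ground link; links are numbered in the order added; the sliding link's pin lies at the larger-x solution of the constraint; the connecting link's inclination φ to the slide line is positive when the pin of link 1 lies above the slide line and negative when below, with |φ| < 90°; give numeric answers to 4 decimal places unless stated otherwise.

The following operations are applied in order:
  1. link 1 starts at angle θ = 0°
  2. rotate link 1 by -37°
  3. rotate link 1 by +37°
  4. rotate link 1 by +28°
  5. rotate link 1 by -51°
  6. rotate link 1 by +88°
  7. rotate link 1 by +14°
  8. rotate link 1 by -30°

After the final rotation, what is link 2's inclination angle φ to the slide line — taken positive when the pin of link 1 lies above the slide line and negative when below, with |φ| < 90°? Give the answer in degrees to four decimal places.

geometry: r = 20 mm, L = 134 mm, e = 19 mm; θ starts at 0°
rotate link 1 by -37°: θ ← 0° -37° = -37°
rotate link 1 by +37°: θ ← -37° +37° = 0°
rotate link 1 by +28°: θ ← 0° +28° = 28°
rotate link 1 by -51°: θ ← 28° -51° = -23°
rotate link 1 by +88°: θ ← -23° +88° = 65°
rotate link 1 by +14°: θ ← 65° +14° = 79°
rotate link 1 by -30°: θ ← 79° -30° = 49°
h = r sin θ − e = 15.094192 − 19 = -3.905808
sin φ = h / L = -3.905808 / 134 = -0.02914782
φ = arcsin(-0.02914782) = -1.670284°

-1.6703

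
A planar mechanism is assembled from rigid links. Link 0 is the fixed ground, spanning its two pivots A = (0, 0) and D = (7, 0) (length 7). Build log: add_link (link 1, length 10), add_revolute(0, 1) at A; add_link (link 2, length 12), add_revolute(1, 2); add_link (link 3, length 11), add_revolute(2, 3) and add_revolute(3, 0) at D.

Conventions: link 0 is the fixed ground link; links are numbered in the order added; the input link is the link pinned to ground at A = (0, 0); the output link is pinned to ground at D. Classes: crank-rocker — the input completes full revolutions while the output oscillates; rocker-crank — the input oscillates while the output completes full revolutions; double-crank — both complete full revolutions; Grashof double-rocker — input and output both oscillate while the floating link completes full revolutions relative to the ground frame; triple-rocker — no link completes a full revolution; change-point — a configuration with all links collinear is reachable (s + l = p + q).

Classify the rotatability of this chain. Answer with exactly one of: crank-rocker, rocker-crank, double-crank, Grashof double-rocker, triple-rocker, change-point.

lengths: ground=7, input=10, coupler=12, output=11
sorted: s=7 (shortest), l=12 (longest), p+q=21
s + l = 19 vs p + q = 21
s + l < p + q (Grashof) with shortest = ground link → double-crank

double-crank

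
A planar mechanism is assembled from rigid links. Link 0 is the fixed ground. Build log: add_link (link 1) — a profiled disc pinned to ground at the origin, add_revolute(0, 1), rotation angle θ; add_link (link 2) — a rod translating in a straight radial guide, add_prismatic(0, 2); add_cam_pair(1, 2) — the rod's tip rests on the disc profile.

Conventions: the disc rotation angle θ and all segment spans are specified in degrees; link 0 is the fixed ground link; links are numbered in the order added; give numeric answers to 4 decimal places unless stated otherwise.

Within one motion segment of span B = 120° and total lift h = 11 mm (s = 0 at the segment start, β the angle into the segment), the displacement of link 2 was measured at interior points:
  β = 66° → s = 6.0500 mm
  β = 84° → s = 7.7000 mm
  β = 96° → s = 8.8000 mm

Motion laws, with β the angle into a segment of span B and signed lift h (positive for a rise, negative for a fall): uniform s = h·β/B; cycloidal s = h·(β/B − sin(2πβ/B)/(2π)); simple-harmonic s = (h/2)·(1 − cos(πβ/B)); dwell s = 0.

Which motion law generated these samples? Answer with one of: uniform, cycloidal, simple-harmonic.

candidates at β/B = r: uniform s = h·r (linear in β); cycloidal s = h·(r − sin(2πr)/(2π)); simple-harmonic s = (h/2)(1 − cos(πr))
β=66°: printed 6.0500 | uniform 6.0500, cycloidal 6.5910, simple-harmonic 6.3604
β=84°: printed 7.7000 | uniform 7.7000, cycloidal 9.3650, simple-harmonic 8.7328
β=96°: printed 8.8000 | uniform 8.8000, cycloidal 10.4650, simple-harmonic 9.9496
only one law matches every sample → uniform

uniform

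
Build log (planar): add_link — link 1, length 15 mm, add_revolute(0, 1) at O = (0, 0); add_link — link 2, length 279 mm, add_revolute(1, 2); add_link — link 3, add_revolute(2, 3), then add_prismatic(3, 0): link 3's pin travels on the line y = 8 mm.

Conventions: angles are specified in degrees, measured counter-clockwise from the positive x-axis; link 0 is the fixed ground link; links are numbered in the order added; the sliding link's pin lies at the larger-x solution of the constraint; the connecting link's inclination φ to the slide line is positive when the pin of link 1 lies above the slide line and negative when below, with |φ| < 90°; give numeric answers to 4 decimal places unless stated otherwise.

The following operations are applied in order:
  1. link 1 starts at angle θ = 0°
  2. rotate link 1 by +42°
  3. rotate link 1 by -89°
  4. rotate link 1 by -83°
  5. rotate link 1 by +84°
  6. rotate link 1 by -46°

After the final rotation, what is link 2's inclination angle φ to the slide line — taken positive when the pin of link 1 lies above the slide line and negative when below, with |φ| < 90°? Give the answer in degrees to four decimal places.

geometry: r = 15 mm, L = 279 mm, e = 8 mm; θ starts at 0°
rotate link 1 by +42°: θ ← 0° +42° = 42°
rotate link 1 by -89°: θ ← 42° -89° = -47°
rotate link 1 by -83°: θ ← -47° -83° = -130°
rotate link 1 by +84°: θ ← -130° +84° = -46°
rotate link 1 by -46°: θ ← -46° -46° = -92°
h = r sin θ − e = -14.990862 − 8 = -22.990862
sin φ = h / L = -22.990862 / 279 = -0.08240452
φ = arcsin(-0.08240452) = -4.726791°

-4.7268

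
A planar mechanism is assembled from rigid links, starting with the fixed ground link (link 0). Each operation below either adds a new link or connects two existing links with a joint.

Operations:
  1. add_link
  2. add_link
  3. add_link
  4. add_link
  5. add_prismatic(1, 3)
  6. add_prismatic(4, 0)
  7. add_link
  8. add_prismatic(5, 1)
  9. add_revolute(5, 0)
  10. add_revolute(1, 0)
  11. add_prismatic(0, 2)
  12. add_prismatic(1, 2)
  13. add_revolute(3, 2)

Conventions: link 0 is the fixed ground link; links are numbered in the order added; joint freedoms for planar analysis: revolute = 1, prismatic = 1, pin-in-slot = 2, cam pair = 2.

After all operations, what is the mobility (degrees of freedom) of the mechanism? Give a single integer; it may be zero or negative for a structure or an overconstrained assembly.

(L,J1,J2)=(1,0,0); link0 fixed
link1: (2,0,0)
link2: (3,0,0)
link3: (4,0,0)
link4: (5,0,0)
P 1-3 [J1]: (5,1,0)
P 4-0 [J1]: (5,2,0)
link5: (6,2,0)
P 5-1 [J1]: (6,3,0)
R 5-0 [J1]: (6,4,0)
R 1-0 [J1]: (6,5,0)
P 0-2 [J1]: (6,6,0)
P 1-2 [J1]: (6,7,0)
R 3-2 [J1]: (6,8,0)
Grübler: 3·5 − 2·8 − 0 = -1

M = -1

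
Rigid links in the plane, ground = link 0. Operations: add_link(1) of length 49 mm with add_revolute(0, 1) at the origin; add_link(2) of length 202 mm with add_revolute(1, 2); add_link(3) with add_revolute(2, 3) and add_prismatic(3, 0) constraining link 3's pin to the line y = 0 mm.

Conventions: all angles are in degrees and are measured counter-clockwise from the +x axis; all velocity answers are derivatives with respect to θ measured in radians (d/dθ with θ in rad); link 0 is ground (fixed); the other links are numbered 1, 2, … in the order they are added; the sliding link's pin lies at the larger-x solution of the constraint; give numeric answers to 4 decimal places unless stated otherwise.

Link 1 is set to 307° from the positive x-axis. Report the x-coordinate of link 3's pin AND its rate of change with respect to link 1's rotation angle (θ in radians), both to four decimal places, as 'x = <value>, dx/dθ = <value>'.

geometry: r = 49 mm, L = 202 mm, e = 0 mm
crank pin P = (r cos θ, r sin θ) = (29.488936, -39.133140)
h = r sin θ − e = -39.133140 − 0 = -39.133140
x = r cos θ + √(L² − h²) = 29.488936 + 198.173150 = 227.662086
dx/dθ = −r sin θ − h·r cos θ/√(L² − h²) (θ in radians; h = -39.133140) = 44.956304

x = 227.6621, dx/dθ = 44.9563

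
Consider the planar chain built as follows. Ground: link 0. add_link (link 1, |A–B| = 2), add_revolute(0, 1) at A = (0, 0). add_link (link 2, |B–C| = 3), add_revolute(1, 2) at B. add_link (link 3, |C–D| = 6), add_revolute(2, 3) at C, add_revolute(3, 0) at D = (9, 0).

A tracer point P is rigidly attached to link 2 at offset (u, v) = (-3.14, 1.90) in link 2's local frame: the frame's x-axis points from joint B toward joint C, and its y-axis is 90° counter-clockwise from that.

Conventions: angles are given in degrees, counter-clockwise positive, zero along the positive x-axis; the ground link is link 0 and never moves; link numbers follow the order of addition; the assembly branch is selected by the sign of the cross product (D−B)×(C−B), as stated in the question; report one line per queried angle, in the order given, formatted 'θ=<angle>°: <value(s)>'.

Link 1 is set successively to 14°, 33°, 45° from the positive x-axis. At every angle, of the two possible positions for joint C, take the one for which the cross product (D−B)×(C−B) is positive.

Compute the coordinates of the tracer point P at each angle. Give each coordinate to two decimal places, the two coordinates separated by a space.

A=(0,0), D=(9.00,0)
θ=14°: B = A + 2.00·(cos14°, sin14°) = (1.9406, 0.4838)
θ=14°: |BD| = 7.0760
θ=14°: circle(B,3.00) ∩ circle(D,6.00): a=1.6301, h=2.5185
θ=14°:   candidates: C₊=(3.7391,2.8850) cross=17.821; C₋=(3.3947,-2.1402) cross=-17.821
θ=14°:   branch + wants cross > 0 → take C=(3.7391,2.8850) (cross=17.821)
θ=14°: ex = (C−B)/|BC| = (0.5995,0.8004); ey = (-0.8004,0.5995)
θ=14°: P = B + -3.14·ex + 1.90·ey = (-1.4626,-0.8903)
θ=33°: B = A + 2.00·(cos33°, sin33°) = (1.6773, 1.0893)
θ=33°: |BD| = 7.4032
θ=33°: circle(B,3.00) ∩ circle(D,6.00): a=1.8781, h=2.3394
θ=33°:   candidates: C₊=(3.8792,3.1269) cross=17.319; C₋=(3.1908,-1.5010) cross=-17.319
θ=33°:   branch + wants cross > 0 → take C=(3.8792,3.1269) (cross=17.319)
θ=33°: ex = (C−B)/|BC| = (0.7340,0.6792); ey = (-0.6792,0.7340)
θ=33°: P = B + -3.14·ex + 1.90·ey = (-1.9178,0.3511)
θ=45°: B = A + 2.00·(cos45°, sin45°) = (1.4142, 1.4142)
θ=45°: |BD| = 7.7165
θ=45°: circle(B,3.00) ∩ circle(D,6.00): a=2.1087, h=2.1338
θ=45°:   candidates: C₊=(3.8783,3.1254) cross=16.466; C₋=(3.0962,-1.0699) cross=-16.466
θ=45°:   branch + wants cross > 0 → take C=(3.8783,3.1254) (cross=16.466)
θ=45°: ex = (C−B)/|BC| = (0.8214,0.5704); ey = (-0.5704,0.8214)
θ=45°: P = B + -3.14·ex + 1.90·ey = (-2.2486,1.1837)

θ=14°: -1.46 -0.89
θ=33°: -1.92 0.35
θ=45°: -2.25 1.18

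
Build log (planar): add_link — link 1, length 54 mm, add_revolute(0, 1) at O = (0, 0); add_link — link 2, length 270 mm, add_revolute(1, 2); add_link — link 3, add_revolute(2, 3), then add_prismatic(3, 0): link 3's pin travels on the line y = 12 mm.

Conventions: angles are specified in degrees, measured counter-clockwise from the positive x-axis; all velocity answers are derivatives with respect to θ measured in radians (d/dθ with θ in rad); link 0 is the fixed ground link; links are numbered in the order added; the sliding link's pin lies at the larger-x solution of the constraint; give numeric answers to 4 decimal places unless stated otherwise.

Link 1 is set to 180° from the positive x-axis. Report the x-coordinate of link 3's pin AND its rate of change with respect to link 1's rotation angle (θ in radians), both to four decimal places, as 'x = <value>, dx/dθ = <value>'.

geometry: r = 54 mm, L = 270 mm, e = 12 mm
crank pin P = (r cos θ, r sin θ) = (-54.000000, 0.000000)
h = r sin θ − e = 0.000000 − 12 = -12.000000
x = r cos θ + √(L² − h²) = -54.000000 + 269.733202 = 215.733202
dx/dθ = −r sin θ − h·r cos θ/√(L² − h²) (θ in radians; h = -12.000000) = -2.402374

x = 215.7332, dx/dθ = -2.4024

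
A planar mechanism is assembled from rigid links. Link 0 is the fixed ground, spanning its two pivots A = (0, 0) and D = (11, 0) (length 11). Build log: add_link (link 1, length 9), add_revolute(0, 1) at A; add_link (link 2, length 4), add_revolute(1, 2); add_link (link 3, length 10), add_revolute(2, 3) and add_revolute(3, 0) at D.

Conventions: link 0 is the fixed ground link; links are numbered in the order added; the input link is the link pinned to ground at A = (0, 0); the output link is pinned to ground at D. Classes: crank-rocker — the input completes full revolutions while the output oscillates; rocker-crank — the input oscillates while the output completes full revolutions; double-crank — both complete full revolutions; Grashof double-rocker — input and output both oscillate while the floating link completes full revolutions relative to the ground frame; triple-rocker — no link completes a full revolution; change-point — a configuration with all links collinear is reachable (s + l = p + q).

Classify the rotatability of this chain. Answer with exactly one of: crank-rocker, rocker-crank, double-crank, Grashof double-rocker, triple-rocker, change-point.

lengths: ground=11, input=9, coupler=4, output=10
sorted: s=4 (shortest), l=11 (longest), p+q=19
s + l = 15 vs p + q = 19
s + l < p + q (Grashof) with shortest = coupler link → Grashof double-rocker

Grashof double-rocker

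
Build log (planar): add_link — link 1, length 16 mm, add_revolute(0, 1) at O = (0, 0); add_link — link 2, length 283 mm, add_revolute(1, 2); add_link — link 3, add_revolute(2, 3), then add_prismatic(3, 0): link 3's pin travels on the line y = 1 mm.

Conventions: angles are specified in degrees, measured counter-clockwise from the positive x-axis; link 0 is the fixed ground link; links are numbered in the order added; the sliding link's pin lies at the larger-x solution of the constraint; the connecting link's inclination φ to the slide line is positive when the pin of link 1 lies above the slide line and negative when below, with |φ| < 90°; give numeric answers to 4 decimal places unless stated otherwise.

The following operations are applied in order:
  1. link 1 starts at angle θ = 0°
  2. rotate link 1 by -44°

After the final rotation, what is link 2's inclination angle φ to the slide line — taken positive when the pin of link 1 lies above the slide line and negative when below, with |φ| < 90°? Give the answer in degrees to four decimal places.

geometry: r = 16 mm, L = 283 mm, e = 1 mm; θ starts at 0°
rotate link 1 by -44°: θ ← 0° -44° = -44°
h = r sin θ − e = -11.114534 − 1 = -12.114534
sin φ = h / L = -12.114534 / 283 = -0.04280754
φ = arcsin(-0.04280754) = -2.453441°

-2.4534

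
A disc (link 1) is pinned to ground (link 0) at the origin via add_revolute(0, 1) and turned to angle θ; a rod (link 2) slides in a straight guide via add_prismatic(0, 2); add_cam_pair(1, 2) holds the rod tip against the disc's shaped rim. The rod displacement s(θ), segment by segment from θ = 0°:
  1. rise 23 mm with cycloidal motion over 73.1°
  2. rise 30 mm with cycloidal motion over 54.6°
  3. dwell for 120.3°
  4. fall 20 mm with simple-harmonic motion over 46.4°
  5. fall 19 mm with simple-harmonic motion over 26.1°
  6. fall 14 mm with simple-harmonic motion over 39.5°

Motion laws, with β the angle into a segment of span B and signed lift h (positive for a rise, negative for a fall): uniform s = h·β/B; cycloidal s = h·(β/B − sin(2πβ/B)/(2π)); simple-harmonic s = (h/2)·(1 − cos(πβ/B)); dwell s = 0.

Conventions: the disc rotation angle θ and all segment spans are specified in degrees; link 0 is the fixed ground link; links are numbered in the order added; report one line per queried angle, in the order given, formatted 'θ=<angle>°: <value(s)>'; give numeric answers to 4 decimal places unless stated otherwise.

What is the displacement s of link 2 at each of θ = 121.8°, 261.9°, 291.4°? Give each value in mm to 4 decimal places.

segment 1 (0° to 73.1°, cycloidal, h = 23) is passed completely: s = 0.0000 + (23) = 23.0000
θ = 121.8° falls in segment 2 (73.1° to 127.7°, cycloidal, h = 30): β = 121.8 − 73.1 = 48.7°, B = 54.6°; Δs = 30·(0.8919 − sin(2π·0.8919)/(2π)) = 29.7566; s = 23.0000 + 29.7566 = 52.7566
segment 2 (73.1° to 127.7°, cycloidal, h = 30) is passed completely: s = 23.0000 + (30) = 53.0000
segment 3 (127.7° to 248°, dwell): s unchanged at 53.0000
θ = 261.9° falls in segment 4 (248° to 294.4°, simple-harmonic, h = -20): β = 261.9 − 248 = 13.9°, B = 46.4°; Δs = -20/2·(1 − cos(π·0.2996)) = -4.1112; s = 53.0000 − 4.1112 = 48.8888
θ = 291.4° falls in segment 4 (248° to 294.4°, simple-harmonic, h = -20): β = 291.4 − 248 = 43.4°, B = 46.4°; Δs = -20/2·(1 − cos(π·0.9353)) = -19.7944; s = 53.0000 − 19.7944 = 33.2056

θ=121.8°: 52.7566
θ=261.9°: 48.8888
θ=291.4°: 33.2056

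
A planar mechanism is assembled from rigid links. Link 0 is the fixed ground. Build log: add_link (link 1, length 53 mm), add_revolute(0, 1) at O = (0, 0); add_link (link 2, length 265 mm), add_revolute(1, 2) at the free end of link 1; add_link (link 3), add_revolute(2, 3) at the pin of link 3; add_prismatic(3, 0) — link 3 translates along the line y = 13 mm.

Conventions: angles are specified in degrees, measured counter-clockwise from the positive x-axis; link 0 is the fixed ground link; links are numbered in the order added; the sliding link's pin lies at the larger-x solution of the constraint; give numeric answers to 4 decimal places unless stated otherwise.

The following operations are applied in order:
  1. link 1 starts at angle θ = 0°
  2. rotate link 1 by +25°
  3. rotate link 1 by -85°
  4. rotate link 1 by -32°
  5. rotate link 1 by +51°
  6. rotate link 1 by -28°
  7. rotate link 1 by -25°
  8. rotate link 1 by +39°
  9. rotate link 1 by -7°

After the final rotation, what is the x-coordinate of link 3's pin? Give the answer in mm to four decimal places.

geometry: r = 53 mm, L = 265 mm, e = 13 mm; θ starts at 0°
rotate link 1 by +25°: θ ← 0° +25° = 25°
rotate link 1 by -85°: θ ← 25° -85° = -60°
rotate link 1 by -32°: θ ← -60° -32° = -92°
rotate link 1 by +51°: θ ← -92° +51° = -41°
rotate link 1 by -28°: θ ← -41° -28° = -69°
rotate link 1 by -25°: θ ← -69° -25° = -94°
rotate link 1 by +39°: θ ← -94° +39° = -55°
rotate link 1 by -7°: θ ← -55° -7° = -62°
crank pin P = (r cos θ, r sin θ) = (24.881993, -46.796222)
h = r sin θ − e = -46.796222 − 13 = -59.796222
x = r cos θ + √(L² − h²) = 24.881993 + 258.165474 = 283.047466

283.0475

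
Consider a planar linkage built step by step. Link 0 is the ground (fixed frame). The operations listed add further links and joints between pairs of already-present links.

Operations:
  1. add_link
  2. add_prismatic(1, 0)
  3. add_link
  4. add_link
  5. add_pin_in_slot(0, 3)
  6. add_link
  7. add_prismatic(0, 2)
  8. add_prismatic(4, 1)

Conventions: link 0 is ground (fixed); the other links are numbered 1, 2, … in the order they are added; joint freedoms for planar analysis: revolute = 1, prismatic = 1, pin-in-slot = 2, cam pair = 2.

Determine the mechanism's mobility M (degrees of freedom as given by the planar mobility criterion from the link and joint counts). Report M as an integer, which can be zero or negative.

L=1 J1=0 J2=0
add link → L=2 J1=0 J2=0
P@1,0 dof=1 J1 → L=2 J1=1 J2=0
add link → L=3 J1=1 J2=0
add link → L=4 J1=1 J2=0
PS@0,3 dof=2 J2 → L=4 J1=1 J2=1
add link → L=5 J1=1 J2=1
P@0,2 dof=1 J1 → L=5 J1=2 J2=1
P@4,1 dof=1 J1 → L=5 J1=3 J2=1
M=3(L−1)−2J1−J2=3·4−2·3−1=5

M = 5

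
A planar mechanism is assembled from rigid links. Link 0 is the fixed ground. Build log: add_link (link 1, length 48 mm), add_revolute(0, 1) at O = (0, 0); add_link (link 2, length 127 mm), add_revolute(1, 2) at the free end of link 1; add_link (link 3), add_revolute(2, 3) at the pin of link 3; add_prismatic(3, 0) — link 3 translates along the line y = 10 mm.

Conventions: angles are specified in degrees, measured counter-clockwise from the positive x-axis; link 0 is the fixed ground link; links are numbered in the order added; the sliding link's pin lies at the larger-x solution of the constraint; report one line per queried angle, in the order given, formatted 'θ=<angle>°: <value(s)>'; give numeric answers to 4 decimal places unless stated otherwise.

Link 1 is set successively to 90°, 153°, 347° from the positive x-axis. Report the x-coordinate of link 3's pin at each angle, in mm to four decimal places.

geometry: r = 48 mm, L = 127 mm, e = 10 mm
θ=90°: crank pin P = (r cos θ, r sin θ) = (0.000000, 48.000000)
θ=90°: h = r sin θ − e = 48.000000 − 10 = 38.000000
θ=90°: x = r cos θ + √(L² − h²) = 0.000000 + 121.181682 = 121.181682
θ=153°: crank pin P = (r cos θ, r sin θ) = (-42.768313, 21.791544)
θ=153°: h = r sin θ − e = 21.791544 − 10 = 11.791544
θ=153°: x = r cos θ + √(L² − h²) = -42.768313 + 126.451412 = 83.683098
θ=347°: crank pin P = (r cos θ, r sin θ) = (46.769763, -10.797651)
θ=347°: h = r sin θ − e = -10.797651 − 10 = -20.797651
θ=347°: x = r cos θ + √(L² − h²) = 46.769763 + 125.285505 = 172.055268

θ=90°: 121.1817
θ=153°: 83.6831
θ=347°: 172.0553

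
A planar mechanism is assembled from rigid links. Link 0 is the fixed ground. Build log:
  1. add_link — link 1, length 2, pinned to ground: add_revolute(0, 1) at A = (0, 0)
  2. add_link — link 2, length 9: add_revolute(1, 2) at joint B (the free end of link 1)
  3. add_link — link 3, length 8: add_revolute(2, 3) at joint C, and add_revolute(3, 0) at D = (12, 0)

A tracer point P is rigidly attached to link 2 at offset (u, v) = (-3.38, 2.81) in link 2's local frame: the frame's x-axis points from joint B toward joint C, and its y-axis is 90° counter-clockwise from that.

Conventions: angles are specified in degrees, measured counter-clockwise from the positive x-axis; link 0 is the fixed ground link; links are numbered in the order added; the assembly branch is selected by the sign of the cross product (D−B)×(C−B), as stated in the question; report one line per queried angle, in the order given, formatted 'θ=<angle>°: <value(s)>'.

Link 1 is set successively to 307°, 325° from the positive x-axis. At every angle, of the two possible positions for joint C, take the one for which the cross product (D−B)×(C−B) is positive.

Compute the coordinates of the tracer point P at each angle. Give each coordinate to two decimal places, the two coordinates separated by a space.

A=(0,0), D=(12.00,0)
θ=307°: B = A + 2.00·(cos307°, sin307°) = (1.2036, -1.5973)
θ=307°: |BD| = 10.9139
θ=307°: circle(B,9.00) ∩ circle(D,8.00): a=6.2358, h=6.4896
θ=307°:   candidates: C₊=(6.4225,5.7351) cross=70.827; C₋=(8.3220,-7.1044) cross=-70.827
θ=307°:   branch + wants cross > 0 → take C=(6.4225,5.7351) (cross=70.827)
θ=307°: ex = (C−B)/|BC| = (0.5799,0.8147); ey = (-0.8147,0.5799)
θ=307°: P = B + -3.38·ex + 2.81·ey = (-3.0457,-2.7215)
θ=325°: B = A + 2.00·(cos325°, sin325°) = (1.6383, -1.1472)
θ=325°: |BD| = 10.4250
θ=325°: circle(B,9.00) ∩ circle(D,8.00): a=6.0278, h=6.6832
θ=325°:   candidates: C₊=(6.8941,6.1587) cross=69.672; C₋=(8.3650,-7.1265) cross=-69.672
θ=325°:   branch + wants cross > 0 → take C=(6.8941,6.1587) (cross=69.672)
θ=325°: ex = (C−B)/|BC| = (0.5840,0.8118); ey = (-0.8118,0.5840)
θ=325°: P = B + -3.38·ex + 2.81·ey = (-2.6166,-2.2499)

θ=307°: -3.05 -2.72
θ=325°: -2.62 -2.25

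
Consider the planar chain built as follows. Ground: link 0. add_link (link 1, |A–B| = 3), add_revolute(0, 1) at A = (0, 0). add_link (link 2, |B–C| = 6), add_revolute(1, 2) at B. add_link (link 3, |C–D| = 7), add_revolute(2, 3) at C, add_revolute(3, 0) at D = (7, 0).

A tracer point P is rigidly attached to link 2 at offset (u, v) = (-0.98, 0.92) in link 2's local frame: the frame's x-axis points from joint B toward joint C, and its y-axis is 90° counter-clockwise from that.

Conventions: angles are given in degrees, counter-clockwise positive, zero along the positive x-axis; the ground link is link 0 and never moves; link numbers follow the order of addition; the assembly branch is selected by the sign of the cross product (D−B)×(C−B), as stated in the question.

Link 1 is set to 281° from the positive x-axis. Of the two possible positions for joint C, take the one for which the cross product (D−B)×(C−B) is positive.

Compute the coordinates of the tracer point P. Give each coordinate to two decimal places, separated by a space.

A=(0,0), D=(7.00,0)
B = A + 3.00·(cos281°, sin281°) = (0.5724, -2.9449)
|BD| = 7.0701
circle(B,6.00) ∩ circle(D,7.00): a=2.6157, h=5.3998
  candidates: C₊=(0.7012,3.0537) cross=38.177; C₋=(5.1996,-6.7645) cross=-38.177
  branch + wants cross > 0 → take C=(0.7012,3.0537) (cross=38.177)
ex = (C−B)/|BC| = (0.0215,0.9998); ey = (-0.9998,0.0215)
P = B + -0.98·ex + 0.92·ey = (-0.3684,-3.9049)

-0.37 -3.90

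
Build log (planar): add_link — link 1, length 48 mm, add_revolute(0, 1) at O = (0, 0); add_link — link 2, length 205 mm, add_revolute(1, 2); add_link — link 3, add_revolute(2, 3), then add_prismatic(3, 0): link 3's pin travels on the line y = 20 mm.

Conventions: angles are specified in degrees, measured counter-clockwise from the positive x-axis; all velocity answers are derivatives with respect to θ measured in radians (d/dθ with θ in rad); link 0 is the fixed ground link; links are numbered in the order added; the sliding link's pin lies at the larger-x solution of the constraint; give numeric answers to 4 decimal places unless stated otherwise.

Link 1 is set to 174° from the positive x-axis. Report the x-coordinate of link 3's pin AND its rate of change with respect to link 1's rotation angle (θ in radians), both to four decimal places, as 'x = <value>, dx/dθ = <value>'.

geometry: r = 48 mm, L = 205 mm, e = 20 mm
crank pin P = (r cos θ, r sin θ) = (-47.737051, 5.017366)
h = r sin θ − e = 5.017366 − 20 = -14.982634
x = r cos θ + √(L² − h²) = -47.737051 + 204.451756 = 156.714705
dx/dθ = −r sin θ − h·r cos θ/√(L² − h²) (θ in radians; h = -14.982634) = -8.515633

x = 156.7147, dx/dθ = -8.5156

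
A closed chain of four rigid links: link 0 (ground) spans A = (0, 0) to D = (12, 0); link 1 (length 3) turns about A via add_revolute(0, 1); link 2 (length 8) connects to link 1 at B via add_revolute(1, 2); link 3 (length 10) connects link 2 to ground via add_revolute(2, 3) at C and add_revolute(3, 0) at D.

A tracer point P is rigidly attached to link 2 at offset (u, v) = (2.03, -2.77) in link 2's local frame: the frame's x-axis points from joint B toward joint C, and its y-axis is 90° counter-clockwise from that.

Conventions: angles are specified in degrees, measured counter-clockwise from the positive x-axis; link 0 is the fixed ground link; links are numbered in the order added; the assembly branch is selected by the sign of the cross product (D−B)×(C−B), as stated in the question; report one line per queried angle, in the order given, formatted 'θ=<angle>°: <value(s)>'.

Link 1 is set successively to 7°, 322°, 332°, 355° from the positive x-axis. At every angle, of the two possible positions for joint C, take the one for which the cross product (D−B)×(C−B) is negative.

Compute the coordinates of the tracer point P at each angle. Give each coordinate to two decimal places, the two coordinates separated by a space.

A=(0,0), D=(12.00,0)
θ=7°: B = A + 3.00·(cos7°, sin7°) = (2.9776, 0.3656)
θ=7°: |BD| = 9.0298
θ=7°: circle(B,8.00) ∩ circle(D,10.00): a=2.5215, h=7.5922
θ=7°:   candidates: C₊=(5.8045,7.8495) cross=68.556; C₋=(5.1896,-7.3225) cross=-68.556
θ=7°:   branch - wants cross < 0 → take C=(5.1896,-7.3225) (cross=-68.556)
θ=7°: ex = (C−B)/|BC| = (0.2765,-0.9610); ey = (0.9610,0.2765)
θ=7°: P = B + 2.03·ex + -2.77·ey = (0.8769,-2.3512)
θ=322°: B = A + 3.00·(cos322°, sin322°) = (2.3640, -1.8470)
θ=322°: |BD| = 9.8114
θ=322°: circle(B,8.00) ∩ circle(D,10.00): a=3.0711, h=7.3870
θ=322°:   candidates: C₊=(3.9896,5.9861) cross=72.477; C₋=(6.7708,-8.5238) cross=-72.477
θ=322°:   branch - wants cross < 0 → take C=(6.7708,-8.5238) (cross=-72.477)
θ=322°: ex = (C−B)/|BC| = (0.5508,-0.8346); ey = (0.8346,0.5508)
θ=322°: P = B + 2.03·ex + -2.77·ey = (1.1704,-5.0671)
θ=332°: B = A + 3.00·(cos332°, sin332°) = (2.6488, -1.4084)
θ=332°: |BD| = 9.4566
θ=332°: circle(B,8.00) ∩ circle(D,10.00): a=2.8249, h=7.4847
θ=332°:   candidates: C₊=(4.3275,6.4135) cross=70.780; C₋=(6.5569,-8.3889) cross=-70.780
θ=332°:   branch - wants cross < 0 → take C=(6.5569,-8.3889) (cross=-70.780)
θ=332°: ex = (C−B)/|BC| = (0.4885,-0.8726); ey = (0.8726,0.4885)
θ=332°: P = B + 2.03·ex + -2.77·ey = (1.2235,-4.5329)
θ=355°: B = A + 3.00·(cos355°, sin355°) = (2.9886, -0.2615)
θ=355°: |BD| = 9.0152
θ=355°: circle(B,8.00) ∩ circle(D,10.00): a=2.5110, h=7.5957
θ=355°:   candidates: C₊=(5.2782,7.4039) cross=68.477; C₋=(5.7188,-7.7812) cross=-68.477
θ=355°:   branch - wants cross < 0 → take C=(5.7188,-7.7812) (cross=-68.477)
θ=355°: ex = (C−B)/|BC| = (0.3413,-0.9400); ey = (0.9400,0.3413)
θ=355°: P = B + 2.03·ex + -2.77·ey = (1.0777,-3.1149)

θ=7°: 0.88 -2.35
θ=322°: 1.17 -5.07
θ=332°: 1.22 -4.53
θ=355°: 1.08 -3.11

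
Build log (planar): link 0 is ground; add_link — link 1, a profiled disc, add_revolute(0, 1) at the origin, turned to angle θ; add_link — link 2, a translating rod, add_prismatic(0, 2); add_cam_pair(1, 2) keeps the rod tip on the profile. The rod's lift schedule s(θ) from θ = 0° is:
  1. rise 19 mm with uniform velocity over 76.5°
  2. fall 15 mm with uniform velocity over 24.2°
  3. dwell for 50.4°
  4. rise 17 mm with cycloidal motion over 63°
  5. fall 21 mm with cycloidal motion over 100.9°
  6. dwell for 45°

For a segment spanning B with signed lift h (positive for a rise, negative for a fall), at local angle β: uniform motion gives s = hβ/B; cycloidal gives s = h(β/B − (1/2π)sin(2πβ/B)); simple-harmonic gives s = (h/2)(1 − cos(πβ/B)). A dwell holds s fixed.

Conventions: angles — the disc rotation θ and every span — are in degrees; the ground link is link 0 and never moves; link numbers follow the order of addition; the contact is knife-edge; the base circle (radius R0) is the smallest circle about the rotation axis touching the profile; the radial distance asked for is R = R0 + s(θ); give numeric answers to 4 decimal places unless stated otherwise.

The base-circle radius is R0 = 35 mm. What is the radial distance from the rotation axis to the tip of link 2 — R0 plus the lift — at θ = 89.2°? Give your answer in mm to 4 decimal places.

seg 1 [0°–76.5°] uniform, h=19: full span → s += 19 → s = 19.0000
seg 2 [76.5°–100.7°] uniform, h=-15: θ=89.2° here. β=12.7, B=24.2. -15·12.7/24.2 = -7.8719 → s = 11.1281
R = R0 + s = 35 + 11.1281 = 46.1281

46.1281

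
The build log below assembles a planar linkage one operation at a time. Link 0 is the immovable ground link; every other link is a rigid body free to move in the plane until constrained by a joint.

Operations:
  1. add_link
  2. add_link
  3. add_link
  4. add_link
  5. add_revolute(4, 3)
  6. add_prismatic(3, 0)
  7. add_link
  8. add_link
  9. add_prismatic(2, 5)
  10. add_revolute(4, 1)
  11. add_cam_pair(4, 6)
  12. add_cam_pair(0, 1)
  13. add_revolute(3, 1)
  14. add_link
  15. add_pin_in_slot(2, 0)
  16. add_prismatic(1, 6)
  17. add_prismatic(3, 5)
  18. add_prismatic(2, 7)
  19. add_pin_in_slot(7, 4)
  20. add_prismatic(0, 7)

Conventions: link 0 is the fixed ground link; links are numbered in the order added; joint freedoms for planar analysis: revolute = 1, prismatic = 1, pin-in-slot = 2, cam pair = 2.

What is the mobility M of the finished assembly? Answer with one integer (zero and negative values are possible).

(L,J1,J2)=(1,0,0); link0 fixed
link1: (2,0,0)
link2: (3,0,0)
link3: (4,0,0)
link4: (5,0,0)
R 4-3 [J1]: (5,1,0)
P 3-0 [J1]: (5,2,0)
link5: (6,2,0)
link6: (7,2,0)
P 2-5 [J1]: (7,3,0)
R 4-1 [J1]: (7,4,0)
C 4-6 [J2]: (7,4,1)
C 0-1 [J2]: (7,4,2)
R 3-1 [J1]: (7,5,2)
link7: (8,5,2)
PS 2-0 [J2]: (8,5,3)
P 1-6 [J1]: (8,6,3)
P 3-5 [J1]: (8,7,3)
P 2-7 [J1]: (8,8,3)
PS 7-4 [J2]: (8,8,4)
P 0-7 [J1]: (8,9,4)
Grübler: 3·7 − 2·9 − 4 = -1

M = -1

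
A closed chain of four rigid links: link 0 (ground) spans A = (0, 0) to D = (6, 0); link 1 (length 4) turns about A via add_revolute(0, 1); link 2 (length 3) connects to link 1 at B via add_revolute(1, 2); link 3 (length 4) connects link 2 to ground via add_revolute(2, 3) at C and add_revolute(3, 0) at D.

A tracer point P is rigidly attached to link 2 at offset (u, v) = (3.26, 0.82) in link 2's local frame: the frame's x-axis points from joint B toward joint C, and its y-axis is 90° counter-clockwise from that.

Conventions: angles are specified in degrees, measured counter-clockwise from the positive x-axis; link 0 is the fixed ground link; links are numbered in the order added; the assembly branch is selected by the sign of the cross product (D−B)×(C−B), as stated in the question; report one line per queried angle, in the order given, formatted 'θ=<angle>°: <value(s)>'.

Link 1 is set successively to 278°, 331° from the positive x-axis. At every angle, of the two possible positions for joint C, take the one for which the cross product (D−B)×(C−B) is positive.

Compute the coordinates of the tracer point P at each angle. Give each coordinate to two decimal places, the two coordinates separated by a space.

A=(0,0), D=(6.00,0)
θ=278°: B = A + 4.00·(cos278°, sin278°) = (0.5567, -3.9611)
θ=278°: |BD| = 6.7320
θ=278°: circle(B,3.00) ∩ circle(D,4.00): a=2.8461, h=0.9486
θ=278°:   candidates: C₊=(2.2998,-1.5195) cross=6.386; C₋=(3.4161,-3.0534) cross=-6.386
θ=278°:   branch + wants cross > 0 → take C=(2.2998,-1.5195) (cross=6.386)
θ=278°: ex = (C−B)/|BC| = (0.5810,0.8139); ey = (-0.8139,0.5810)
θ=278°: P = B + 3.26·ex + 0.82·ey = (1.7835,-0.8314)
θ=331°: B = A + 4.00·(cos331°, sin331°) = (3.4985, -1.9392)
θ=331°: |BD| = 3.1652
θ=331°: circle(B,3.00) ∩ circle(D,4.00): a=0.4768, h=2.9619
θ=331°:   candidates: C₊=(2.0606,0.6937) cross=9.375; C₋=(5.6900,-3.9880) cross=-9.375
θ=331°:   branch + wants cross > 0 → take C=(2.0606,0.6937) (cross=9.375)
θ=331°: ex = (C−B)/|BC| = (-0.4793,0.8777); ey = (-0.8777,-0.4793)
θ=331°: P = B + 3.26·ex + 0.82·ey = (1.2163,0.5289)

θ=278°: 1.78 -0.83
θ=331°: 1.22 0.53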